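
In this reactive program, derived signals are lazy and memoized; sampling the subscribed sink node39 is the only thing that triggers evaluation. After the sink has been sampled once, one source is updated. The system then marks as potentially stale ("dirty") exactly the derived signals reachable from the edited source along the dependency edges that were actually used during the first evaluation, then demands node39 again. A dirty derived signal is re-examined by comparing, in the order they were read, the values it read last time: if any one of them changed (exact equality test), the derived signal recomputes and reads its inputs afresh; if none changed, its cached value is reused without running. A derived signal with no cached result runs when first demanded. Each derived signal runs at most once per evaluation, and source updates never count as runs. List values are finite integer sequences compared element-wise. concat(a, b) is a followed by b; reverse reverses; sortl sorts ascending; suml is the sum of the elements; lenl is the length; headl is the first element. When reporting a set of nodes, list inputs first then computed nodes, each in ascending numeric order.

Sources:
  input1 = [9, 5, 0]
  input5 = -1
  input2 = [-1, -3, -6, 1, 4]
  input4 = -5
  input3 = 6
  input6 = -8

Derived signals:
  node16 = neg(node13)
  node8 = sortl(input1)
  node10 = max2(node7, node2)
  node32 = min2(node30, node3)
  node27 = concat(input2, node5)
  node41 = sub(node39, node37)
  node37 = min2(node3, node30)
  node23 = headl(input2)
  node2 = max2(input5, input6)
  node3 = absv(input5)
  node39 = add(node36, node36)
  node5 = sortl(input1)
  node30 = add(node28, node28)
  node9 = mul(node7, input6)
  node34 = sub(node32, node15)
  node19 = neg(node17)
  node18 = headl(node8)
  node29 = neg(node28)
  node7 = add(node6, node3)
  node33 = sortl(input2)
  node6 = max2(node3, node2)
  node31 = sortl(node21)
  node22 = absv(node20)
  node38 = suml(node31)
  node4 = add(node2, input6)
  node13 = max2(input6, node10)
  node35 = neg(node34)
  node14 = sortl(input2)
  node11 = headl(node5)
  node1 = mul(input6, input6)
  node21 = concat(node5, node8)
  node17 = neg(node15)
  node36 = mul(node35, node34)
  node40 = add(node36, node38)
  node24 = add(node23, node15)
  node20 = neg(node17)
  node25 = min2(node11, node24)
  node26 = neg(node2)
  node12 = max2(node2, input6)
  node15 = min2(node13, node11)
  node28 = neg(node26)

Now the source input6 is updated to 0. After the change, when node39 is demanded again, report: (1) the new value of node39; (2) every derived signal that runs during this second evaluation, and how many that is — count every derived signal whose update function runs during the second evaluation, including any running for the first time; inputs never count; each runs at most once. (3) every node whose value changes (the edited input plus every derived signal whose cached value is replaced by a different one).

Demanding node39 again yields 0.
12 derived signals run: node2, node6, node10, node13, node26, node28, node30, node32, node34, node35, node36, node39.
The nodes whose values change: input6, node2, node26, node28, node30, node32, node34, node35, node36, node39.
Note where the cutoff bites: node7 is checked, finds nothing changed, and keeps its cache.

First demand of the output computes:
  node2 = max2(-1, -8) = -1
  node3 = absv(-1) = 1
  node5 = sortl([9, 5, 0]) = [0, 5, 9]
  node6 = max2(1, -1) = 1
  node7 = add(1, 1) = 2
  node10 = max2(2, -1) = 2
  node11 = headl([0, 5, 9]) = 0
  node13 = max2(-8, 2) = 2
  node15 = min2(2, 0) = 0
  node26 = neg(-1) = 1
  node28 = neg(1) = -1
  node30 = add(-1, -1) = -2
  node32 = min2(-2, 1) = -2
  node34 = sub(-2, 0) = -2
  node35 = neg(-2) = 2
  node36 = mul(2, -2) = -4
  node39 = add(-4, -4) = -8

After the edit, cleaning proceeds:
  node2: a read changed (input6 -8->0) — executes, giving 0.
  node6: a read changed (node2 -1->0) — executes, giving 1 — identical to its old value.
  node7: dirty, but its reads are unchanged (node6 unchanged, node3 unchanged); cached 2 stands.
  node10: a read changed (node2 -1->0) — executes, giving 2 — identical to its old value.
  node13: a read changed (input6 -8->0) — executes, giving 2 — identical to its old value.
  node15: dirty, but its reads are unchanged (node13 unchanged, node11 unchanged); cached 0 stands.
  node26: a read changed (node2 -1->0) — executes, giving 0.
  node28: a read changed (node26 1->0) — executes, giving 0.
  node30: a read changed (node28 -1->0; node28 -1->0) — executes, giving 0.
  node32: a read changed (node30 -2->0) — executes, giving 0.
  node34: a read changed (node32 -2->0) — executes, giving 0.
  node35: a read changed (node34 -2->0) — executes, giving 0.
  node36: a read changed (node35 2->0; node34 -2->0) — executes, giving 0.
  node39: a read changed (node36 -4->0; node36 -4->0) — executes, giving 0.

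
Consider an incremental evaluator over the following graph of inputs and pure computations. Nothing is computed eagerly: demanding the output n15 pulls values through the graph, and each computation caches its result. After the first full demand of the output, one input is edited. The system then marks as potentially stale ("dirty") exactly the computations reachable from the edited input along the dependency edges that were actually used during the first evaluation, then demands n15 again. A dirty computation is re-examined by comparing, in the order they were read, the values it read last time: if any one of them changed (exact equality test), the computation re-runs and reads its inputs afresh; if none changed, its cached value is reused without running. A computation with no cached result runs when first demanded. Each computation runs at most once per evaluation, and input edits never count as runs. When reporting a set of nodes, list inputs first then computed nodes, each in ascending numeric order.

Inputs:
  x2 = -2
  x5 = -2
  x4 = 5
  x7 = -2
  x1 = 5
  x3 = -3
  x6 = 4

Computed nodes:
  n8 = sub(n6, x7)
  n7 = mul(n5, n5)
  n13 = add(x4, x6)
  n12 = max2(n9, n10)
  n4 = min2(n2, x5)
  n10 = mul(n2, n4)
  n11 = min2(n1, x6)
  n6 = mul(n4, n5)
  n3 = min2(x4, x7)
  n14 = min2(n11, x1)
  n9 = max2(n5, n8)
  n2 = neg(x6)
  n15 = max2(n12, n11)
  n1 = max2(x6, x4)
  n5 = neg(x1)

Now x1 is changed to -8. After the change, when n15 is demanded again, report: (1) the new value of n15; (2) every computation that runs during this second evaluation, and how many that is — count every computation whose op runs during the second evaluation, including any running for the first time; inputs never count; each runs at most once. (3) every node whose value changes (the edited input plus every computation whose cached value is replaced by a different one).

Initial pass — values computed on the first demand:
  n1 = max2(4, 5) = 5
  n2 = neg(4) = -4
  n4 = min2(-4, -2) = -4
  n5 = neg(5) = -5
  n6 = mul(-4, -5) = 20
  n8 = sub(20, -2) = 22
  n9 = max2(-5, 22) = 22
  n10 = mul(-4, -4) = 16
  n11 = min2(5, 4) = 4
  n12 = max2(22, 16) = 22
  n15 = max2(22, 4) = 22

Second demand — change propagation:
  n5: re-runs because x1 5->-8; new result 8.
  n6: re-runs because n5 -5->8; new result -32.
  n8: re-runs because n6 20->-32; new result -30.
  n9: re-runs because n5 -5->8; n8 22->-30; new result 8.
  n12: re-runs because n9 22->8; new result 16.
  n15: re-runs because n12 22->16; new result 16.

n15 now evaluates to 16.
Run set: n5, n6, n8, n9, n12, n15 (6 run).
Changed values: x1, n5, n6, n8, n9, n12, n15.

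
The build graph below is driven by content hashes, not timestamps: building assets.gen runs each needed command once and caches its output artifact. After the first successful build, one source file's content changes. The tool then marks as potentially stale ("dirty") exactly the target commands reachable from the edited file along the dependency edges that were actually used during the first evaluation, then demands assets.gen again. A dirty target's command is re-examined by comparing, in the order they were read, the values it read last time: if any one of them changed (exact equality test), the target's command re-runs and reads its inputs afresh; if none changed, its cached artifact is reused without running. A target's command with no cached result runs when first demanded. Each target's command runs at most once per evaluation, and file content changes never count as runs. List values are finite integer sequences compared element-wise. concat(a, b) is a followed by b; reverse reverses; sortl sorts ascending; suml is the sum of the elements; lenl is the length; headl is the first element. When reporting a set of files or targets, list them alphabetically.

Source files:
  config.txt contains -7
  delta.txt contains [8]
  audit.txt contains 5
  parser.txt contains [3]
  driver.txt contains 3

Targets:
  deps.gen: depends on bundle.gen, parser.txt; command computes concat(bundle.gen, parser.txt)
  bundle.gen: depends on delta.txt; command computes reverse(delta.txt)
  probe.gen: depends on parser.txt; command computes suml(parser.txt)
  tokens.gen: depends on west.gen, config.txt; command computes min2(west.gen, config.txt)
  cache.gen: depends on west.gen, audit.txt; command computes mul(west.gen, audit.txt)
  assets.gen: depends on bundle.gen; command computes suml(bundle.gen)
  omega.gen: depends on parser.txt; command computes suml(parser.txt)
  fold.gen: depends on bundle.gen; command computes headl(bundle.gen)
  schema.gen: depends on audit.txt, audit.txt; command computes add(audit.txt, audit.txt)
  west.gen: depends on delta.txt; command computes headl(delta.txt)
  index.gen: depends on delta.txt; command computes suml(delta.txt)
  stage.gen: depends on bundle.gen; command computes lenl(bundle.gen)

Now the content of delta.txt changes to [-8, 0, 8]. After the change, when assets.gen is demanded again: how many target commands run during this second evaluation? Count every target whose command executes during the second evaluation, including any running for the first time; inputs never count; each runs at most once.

Initial pass — values computed on the first demand:
  bundle.gen = reverse([8]) = [8]
  assets.gen = suml([8]) = 8

Second demand — change propagation:
  bundle.gen: re-runs because delta.txt [8]->[-8, 0, 8]; new result [8, 0, -8].
  assets.gen: re-runs because bundle.gen [8]->[8, 0, -8]; new result 0.

Run set: assets.gen, bundle.gen (2 run).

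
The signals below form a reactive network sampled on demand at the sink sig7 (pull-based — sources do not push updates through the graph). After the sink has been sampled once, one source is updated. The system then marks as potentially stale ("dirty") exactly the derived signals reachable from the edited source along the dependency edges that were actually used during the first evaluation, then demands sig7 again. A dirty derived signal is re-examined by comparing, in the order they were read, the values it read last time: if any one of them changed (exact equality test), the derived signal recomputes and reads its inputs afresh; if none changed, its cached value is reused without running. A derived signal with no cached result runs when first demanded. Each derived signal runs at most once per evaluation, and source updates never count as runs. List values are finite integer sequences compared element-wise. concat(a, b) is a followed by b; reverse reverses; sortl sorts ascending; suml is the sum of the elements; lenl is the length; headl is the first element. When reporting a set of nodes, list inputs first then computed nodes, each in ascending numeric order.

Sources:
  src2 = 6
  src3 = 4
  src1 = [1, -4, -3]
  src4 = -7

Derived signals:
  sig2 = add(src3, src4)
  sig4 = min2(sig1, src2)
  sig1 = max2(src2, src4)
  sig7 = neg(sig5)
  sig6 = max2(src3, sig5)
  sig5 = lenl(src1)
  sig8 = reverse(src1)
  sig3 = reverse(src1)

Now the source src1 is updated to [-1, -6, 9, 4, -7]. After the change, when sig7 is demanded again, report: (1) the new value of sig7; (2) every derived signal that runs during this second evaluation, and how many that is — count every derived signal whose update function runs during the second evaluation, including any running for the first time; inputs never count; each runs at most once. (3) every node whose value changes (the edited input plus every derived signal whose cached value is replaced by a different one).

Initial pass — values computed on the first demand:
  sig5 = lenl([1, -4, -3]) = 3
  sig7 = neg(3) = -3

Second demand — change propagation:
  sig5: re-runs because src1 [1, -4, -3]->[-1, -6, 9, 4, -7]; new result 5.
  sig7: re-runs because sig5 3->5; new result -5.

sig7 now evaluates to -5.
Run set: sig5, sig7 (2 run).
Changed values: src1, sig5, sig7.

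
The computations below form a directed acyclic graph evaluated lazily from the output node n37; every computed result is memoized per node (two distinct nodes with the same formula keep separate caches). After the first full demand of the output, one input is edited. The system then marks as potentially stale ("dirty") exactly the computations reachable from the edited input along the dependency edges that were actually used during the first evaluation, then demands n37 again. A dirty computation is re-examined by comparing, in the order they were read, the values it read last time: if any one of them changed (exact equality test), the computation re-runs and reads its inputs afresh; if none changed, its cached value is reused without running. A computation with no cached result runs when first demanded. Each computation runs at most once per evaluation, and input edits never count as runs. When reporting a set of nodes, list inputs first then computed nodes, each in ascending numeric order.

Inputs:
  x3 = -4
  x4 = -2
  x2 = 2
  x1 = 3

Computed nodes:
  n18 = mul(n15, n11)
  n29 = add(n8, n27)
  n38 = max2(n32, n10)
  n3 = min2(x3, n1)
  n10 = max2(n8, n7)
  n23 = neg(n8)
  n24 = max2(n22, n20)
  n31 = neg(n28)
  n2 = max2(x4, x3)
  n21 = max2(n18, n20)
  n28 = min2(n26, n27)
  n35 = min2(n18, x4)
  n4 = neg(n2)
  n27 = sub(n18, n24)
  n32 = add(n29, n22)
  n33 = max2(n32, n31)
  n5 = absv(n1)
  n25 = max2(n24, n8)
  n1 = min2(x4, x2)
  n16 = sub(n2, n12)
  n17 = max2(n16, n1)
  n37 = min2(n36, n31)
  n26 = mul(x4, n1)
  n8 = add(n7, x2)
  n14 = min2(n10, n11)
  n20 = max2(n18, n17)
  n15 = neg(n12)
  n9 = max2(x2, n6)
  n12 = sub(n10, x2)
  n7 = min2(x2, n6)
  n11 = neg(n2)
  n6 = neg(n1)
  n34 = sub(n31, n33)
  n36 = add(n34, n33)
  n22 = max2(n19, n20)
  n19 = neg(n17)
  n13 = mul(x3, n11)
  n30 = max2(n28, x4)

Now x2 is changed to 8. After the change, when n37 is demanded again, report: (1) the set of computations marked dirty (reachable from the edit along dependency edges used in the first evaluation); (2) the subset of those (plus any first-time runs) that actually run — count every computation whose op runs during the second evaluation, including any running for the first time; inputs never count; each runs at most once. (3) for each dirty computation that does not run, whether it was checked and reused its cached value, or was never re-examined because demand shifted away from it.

The edit dirties: n1, n6, n7, n8, n10, n12, n15, n16, n17, n18, n19, n20, n22, n24, n26, n27, n28, n29, n31, n32, n33, n34, n36, n37.
8 computations run: n1, n7, n8, n10, n12, n29, n32, n33.
Cache hits after checking: n6, n15, n16, n17, n18, n19, n20, n22, n24, n26, n27, n28, n31, n34, n36, n37.
Note where the cutoff bites: n6 is checked, finds nothing changed, and keeps its cache.

First demand of the output computes:
  n1 = min2(-2, 2) = -2
  n2 = max2(-2, -4) = -2
  n6 = neg(-2) = 2
  n7 = min2(2, 2) = 2
  n8 = add(2, 2) = 4
  n10 = max2(4, 2) = 4
  n11 = neg(-2) = 2
  n12 = sub(4, 2) = 2
  n15 = neg(2) = -2
  n16 = sub(-2, 2) = -4
  n17 = max2(-4, -2) = -2
  n18 = mul(-2, 2) = -4
  n19 = neg(-2) = 2
  n20 = max2(-4, -2) = -2
  n22 = max2(2, -2) = 2
  n24 = max2(2, -2) = 2
  n26 = mul(-2, -2) = 4
  n27 = sub(-4, 2) = -6
  n28 = min2(4, -6) = -6
  n29 = add(4, -6) = -2
  n31 = neg(-6) = 6
  n32 = add(-2, 2) = 0
  n33 = max2(0, 6) = 6
  n34 = sub(6, 6) = 0
  n36 = add(0, 6) = 6
  n37 = min2(6, 6) = 6

After the edit, cleaning proceeds:
  n1: a read changed (x2 2->8) — executes, giving -2 — identical to its old value.
  n6: dirty, but its reads are unchanged (n1 unchanged); cached 2 stands.
  n7: a read changed (x2 2->8) — executes, giving 2 — identical to its old value.
  n8: a read changed (x2 2->8) — executes, giving 10.
  n10: a read changed (n8 4->10) — executes, giving 10.
  n12: a read changed (n10 4->10; x2 2->8) — executes, giving 2 — identical to its old value.
  n15: dirty, but its reads are unchanged (n12 unchanged); cached -2 stands.
  n16: dirty, but its reads are unchanged (n2 unchanged, n12 unchanged); cached -4 stands.
  n17: dirty, but its reads are unchanged (n16 unchanged, n1 unchanged); cached -2 stands.
  n18: dirty, but its reads are unchanged (n15 unchanged, n11 unchanged); cached -4 stands.
  n19: dirty, but its reads are unchanged (n17 unchanged); cached 2 stands.
  n20: dirty, but its reads are unchanged (n18 unchanged, n17 unchanged); cached -2 stands.
  n22: dirty, but its reads are unchanged (n19 unchanged, n20 unchanged); cached 2 stands.
  n24: dirty, but its reads are unchanged (n22 unchanged, n20 unchanged); cached 2 stands.
  n26: dirty, but its reads are unchanged (x4 unchanged, n1 unchanged); cached 4 stands.
  n27: dirty, but its reads are unchanged (n18 unchanged, n24 unchanged); cached -6 stands.
  n28: dirty, but its reads are unchanged (n26 unchanged, n27 unchanged); cached -6 stands.
  n29: a read changed (n8 4->10) — executes, giving 4.
  n31: dirty, but its reads are unchanged (n28 unchanged); cached 6 stands.
  n32: a read changed (n29 -2->4) — executes, giving 6.
  n33: a read changed (n32 0->6) — executes, giving 6 — identical to its old value.
  n34: dirty, but its reads are unchanged (n31 unchanged, n33 unchanged); cached 0 stands.
  n36: dirty, but its reads are unchanged (n34 unchanged, n33 unchanged); cached 6 stands.
  n37: dirty, but its reads are unchanged (n36 unchanged, n31 unchanged); cached 6 stands.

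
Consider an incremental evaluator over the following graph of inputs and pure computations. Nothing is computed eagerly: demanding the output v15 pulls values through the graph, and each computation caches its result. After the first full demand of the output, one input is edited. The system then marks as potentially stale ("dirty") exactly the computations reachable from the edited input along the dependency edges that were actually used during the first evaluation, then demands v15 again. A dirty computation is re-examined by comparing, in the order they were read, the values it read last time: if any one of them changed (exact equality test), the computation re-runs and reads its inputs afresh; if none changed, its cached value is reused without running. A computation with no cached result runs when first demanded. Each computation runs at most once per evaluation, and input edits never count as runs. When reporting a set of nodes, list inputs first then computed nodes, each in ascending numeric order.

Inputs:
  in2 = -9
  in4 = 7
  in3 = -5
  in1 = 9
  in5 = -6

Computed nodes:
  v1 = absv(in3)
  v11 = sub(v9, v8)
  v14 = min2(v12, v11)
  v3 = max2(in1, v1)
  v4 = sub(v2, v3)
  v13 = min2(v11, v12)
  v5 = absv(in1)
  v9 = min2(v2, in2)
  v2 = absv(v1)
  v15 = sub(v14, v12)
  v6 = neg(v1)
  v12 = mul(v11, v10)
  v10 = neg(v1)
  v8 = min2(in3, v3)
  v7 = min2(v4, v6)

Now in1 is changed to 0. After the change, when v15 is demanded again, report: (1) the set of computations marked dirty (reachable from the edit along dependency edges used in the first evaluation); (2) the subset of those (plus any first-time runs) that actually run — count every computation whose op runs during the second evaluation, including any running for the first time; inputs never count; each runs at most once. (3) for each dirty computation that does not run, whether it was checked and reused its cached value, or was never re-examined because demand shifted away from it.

Initial pass — values computed on the first demand:
  v1 = absv(-5) = 5
  v2 = absv(5) = 5
  v3 = max2(9, 5) = 9
  v8 = min2(-5, 9) = -5
  v9 = min2(5, -9) = -9
  v10 = neg(5) = -5
  v11 = sub(-9, -5) = -4
  v12 = mul(-4, -5) = 20
  v14 = min2(20, -4) = -4
  v15 = sub(-4, 20) = -24

Second demand — change propagation:
  v3: re-runs because in1 9->0; new result 5.
  v8: re-runs because v3 9->5; new result -5 (unchanged).
  v11: re-examined; everything it read last time is the same (v9 unchanged, v8 unchanged) — cache -4 kept, no run.
  v12: re-examined; everything it read last time is the same (v11 unchanged, v10 unchanged) — cache 20 kept, no run.
  v14: re-examined; everything it read last time is the same (v12 unchanged, v11 unchanged) — cache -4 kept, no run.
  v15: re-examined; everything it read last time is the same (v14 unchanged, v12 unchanged) — cache -24 kept, no run.

The important point: v8 recomputes to an identical value, and the output ends up unchanged.

Dirty set: v3, v8, v11, v12, v14, v15.
Run set: v3, v8 (2 run).
Re-examined without running (cache reused): v11, v12, v14, v15.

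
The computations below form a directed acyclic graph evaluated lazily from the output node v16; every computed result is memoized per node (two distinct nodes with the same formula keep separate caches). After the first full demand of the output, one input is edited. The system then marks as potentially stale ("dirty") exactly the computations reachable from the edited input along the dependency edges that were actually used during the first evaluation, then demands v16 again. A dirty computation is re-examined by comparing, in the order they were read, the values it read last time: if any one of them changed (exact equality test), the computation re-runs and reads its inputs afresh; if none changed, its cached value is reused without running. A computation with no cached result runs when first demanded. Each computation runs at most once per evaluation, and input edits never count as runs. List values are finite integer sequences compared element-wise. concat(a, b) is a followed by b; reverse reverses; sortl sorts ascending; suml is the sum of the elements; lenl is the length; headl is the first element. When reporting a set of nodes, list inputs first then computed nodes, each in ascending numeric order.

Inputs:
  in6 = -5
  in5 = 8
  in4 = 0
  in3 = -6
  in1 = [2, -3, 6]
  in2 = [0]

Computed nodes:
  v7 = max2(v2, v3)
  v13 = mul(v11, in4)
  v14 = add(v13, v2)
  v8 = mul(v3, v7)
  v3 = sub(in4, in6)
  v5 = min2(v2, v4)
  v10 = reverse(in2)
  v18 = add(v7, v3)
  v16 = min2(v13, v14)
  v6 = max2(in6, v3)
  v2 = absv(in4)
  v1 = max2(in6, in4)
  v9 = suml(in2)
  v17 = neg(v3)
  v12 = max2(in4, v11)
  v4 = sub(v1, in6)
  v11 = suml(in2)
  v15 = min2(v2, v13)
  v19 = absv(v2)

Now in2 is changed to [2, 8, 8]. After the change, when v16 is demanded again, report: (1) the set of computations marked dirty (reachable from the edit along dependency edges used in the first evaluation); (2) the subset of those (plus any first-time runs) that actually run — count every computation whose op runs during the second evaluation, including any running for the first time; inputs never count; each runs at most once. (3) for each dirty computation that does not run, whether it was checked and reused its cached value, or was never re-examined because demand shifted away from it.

The edit dirties: v11, v13, v14, v16.
2 computations run: v11, v13.
Cache hits after checking: v14, v16.
Note the absorption at v13: it re-runs yet its value is the same, leaving the output's value untouched.

First demand of the output computes:
  v2 = absv(0) = 0
  v11 = suml([0]) = 0
  v13 = mul(0, 0) = 0
  v14 = add(0, 0) = 0
  v16 = min2(0, 0) = 0

After the edit, cleaning proceeds:
  v11: a read changed (in2 [0]->[2, 8, 8]) — executes, giving 18.
  v13: a read changed (v11 0->18) — executes, giving 0 — identical to its old value.
  v14: dirty, but its reads are unchanged (v13 unchanged, v2 unchanged); cached 0 stands.
  v16: dirty, but its reads are unchanged (v13 unchanged, v14 unchanged); cached 0 stands.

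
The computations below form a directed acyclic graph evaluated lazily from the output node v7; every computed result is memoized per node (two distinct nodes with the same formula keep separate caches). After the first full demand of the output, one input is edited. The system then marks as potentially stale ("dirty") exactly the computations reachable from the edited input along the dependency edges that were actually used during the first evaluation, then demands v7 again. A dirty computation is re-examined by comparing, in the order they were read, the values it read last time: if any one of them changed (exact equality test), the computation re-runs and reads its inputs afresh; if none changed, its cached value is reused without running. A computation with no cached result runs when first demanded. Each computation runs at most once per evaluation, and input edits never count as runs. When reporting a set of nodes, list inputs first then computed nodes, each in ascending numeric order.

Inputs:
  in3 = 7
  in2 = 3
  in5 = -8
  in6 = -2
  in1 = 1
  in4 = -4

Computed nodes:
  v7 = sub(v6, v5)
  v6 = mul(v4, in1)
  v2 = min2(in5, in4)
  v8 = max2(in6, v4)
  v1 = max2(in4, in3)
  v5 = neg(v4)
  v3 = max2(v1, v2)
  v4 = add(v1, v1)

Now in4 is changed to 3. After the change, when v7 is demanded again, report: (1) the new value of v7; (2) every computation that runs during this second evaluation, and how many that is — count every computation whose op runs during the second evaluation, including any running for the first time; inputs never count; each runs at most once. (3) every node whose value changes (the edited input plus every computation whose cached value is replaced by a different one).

Demanding v7 again yields 28.
1 computations run: v1.
The nodes whose values change: in4.
Note the absorption at v1: it re-runs yet its value is the same, leaving the output's value untouched.

First demand of the output computes:
  v1 = max2(-4, 7) = 7
  v4 = add(7, 7) = 14
  v5 = neg(14) = -14
  v6 = mul(14, 1) = 14
  v7 = sub(14, -14) = 28

After the edit, cleaning proceeds:
  v1: a read changed (in4 -4->3) — executes, giving 7 — identical to its old value.
  v4: dirty, but its reads are unchanged (v1 unchanged, v1 unchanged); cached 14 stands.
  v5: dirty, but its reads are unchanged (v4 unchanged); cached -14 stands.
  v6: dirty, but its reads are unchanged (v4 unchanged, in1 unchanged); cached 14 stands.
  v7: dirty, but its reads are unchanged (v6 unchanged, v5 unchanged); cached 28 stands.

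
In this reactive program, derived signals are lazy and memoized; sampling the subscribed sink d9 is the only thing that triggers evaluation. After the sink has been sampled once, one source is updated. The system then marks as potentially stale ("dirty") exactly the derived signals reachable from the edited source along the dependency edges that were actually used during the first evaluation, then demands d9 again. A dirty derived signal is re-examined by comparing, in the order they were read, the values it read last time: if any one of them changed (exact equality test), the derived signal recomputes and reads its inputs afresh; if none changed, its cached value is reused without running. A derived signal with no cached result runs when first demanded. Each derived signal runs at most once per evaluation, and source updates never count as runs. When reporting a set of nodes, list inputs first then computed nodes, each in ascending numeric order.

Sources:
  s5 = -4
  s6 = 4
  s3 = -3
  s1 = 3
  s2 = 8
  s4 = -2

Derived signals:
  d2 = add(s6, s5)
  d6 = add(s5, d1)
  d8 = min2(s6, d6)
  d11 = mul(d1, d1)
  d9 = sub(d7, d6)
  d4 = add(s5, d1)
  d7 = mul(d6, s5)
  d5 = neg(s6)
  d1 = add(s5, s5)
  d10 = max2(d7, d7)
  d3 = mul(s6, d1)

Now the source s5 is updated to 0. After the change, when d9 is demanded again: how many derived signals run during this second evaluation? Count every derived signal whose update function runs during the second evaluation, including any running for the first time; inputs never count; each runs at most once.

First demand of the output computes:
  d1 = add(-4, -4) = -8
  d6 = add(-4, -8) = -12
  d7 = mul(-12, -4) = 48
  d9 = sub(48, -12) = 60

After the edit, cleaning proceeds:
  d1: a read changed (s5 -4->0; s5 -4->0) — executes, giving 0.
  d6: a read changed (s5 -4->0; d1 -8->0) — executes, giving 0.
  d7: a read changed (d6 -12->0; s5 -4->0) — executes, giving 0.
  d9: a read changed (d7 48->0; d6 -12->0) — executes, giving 0.

4 derived signals run: d1, d6, d7, d9.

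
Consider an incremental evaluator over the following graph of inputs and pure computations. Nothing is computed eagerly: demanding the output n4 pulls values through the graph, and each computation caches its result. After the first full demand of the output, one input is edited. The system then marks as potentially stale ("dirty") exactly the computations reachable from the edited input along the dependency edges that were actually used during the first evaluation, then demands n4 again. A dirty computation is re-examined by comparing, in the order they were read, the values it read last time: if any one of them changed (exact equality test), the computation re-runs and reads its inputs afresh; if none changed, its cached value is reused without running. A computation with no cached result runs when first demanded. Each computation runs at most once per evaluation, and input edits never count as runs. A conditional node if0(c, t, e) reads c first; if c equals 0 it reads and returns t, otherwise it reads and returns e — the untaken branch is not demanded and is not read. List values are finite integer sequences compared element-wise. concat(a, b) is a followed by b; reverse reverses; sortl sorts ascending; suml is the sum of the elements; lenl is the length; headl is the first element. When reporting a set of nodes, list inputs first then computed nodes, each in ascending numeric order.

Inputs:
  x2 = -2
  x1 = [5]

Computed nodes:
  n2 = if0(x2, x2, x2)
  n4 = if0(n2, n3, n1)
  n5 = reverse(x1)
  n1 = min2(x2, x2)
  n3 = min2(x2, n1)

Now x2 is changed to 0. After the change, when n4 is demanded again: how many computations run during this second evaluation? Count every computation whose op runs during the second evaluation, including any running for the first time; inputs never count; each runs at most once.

Initial pass — values computed on the first demand:
  n1 = min2(-2, -2) = -2
  n2 = if0(x2=-2 -> else branch x2) = -2
  n4 = if0(n2=-2 -> else branch n1) = -2

Second demand — change propagation:
  n1: re-runs because x2 -2->0; x2 -2->0; new result 0.
  n2: re-runs because x2 -2->0; x2 -2->0; new result 0.
  n3: newly demanded (no cache) — executes and yields 0.
  n4: re-runs because n2 -2->0; n1 -2->0; new result 0.

The important point: the flipped condition pulls in fresh nodes; n3 runs for the first time.

Run set: n1, n2, n3, n4 (4 run).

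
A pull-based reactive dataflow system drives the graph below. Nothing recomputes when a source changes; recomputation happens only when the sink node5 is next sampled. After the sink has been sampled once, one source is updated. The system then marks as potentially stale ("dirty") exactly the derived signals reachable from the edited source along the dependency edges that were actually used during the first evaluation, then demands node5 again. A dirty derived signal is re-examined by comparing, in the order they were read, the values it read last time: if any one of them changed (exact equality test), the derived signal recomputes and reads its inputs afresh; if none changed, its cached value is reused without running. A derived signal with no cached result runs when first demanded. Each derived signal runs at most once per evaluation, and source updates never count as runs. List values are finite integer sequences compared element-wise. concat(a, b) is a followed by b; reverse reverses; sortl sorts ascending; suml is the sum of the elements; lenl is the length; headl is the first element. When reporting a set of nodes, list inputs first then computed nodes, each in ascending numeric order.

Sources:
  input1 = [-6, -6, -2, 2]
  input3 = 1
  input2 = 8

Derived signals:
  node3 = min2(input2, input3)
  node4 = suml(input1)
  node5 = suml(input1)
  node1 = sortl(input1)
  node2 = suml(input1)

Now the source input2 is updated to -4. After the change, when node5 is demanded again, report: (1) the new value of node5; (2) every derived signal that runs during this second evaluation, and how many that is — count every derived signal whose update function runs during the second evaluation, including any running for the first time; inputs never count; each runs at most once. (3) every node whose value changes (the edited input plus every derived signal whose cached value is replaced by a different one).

New value of node5: -12.
Derived signals that run: none — 0 in total.
Values that change: input2.
Key observation: input2 is never demanded by the output, so the edit triggers no recomputation at all.

First evaluation (everything demanded from the output):
  node5 = suml([-6, -6, -2, 2]) = -12

Propagation after the edit:
  input2 feeds no computation that the output demands — nothing is marked dirty and nothing runs.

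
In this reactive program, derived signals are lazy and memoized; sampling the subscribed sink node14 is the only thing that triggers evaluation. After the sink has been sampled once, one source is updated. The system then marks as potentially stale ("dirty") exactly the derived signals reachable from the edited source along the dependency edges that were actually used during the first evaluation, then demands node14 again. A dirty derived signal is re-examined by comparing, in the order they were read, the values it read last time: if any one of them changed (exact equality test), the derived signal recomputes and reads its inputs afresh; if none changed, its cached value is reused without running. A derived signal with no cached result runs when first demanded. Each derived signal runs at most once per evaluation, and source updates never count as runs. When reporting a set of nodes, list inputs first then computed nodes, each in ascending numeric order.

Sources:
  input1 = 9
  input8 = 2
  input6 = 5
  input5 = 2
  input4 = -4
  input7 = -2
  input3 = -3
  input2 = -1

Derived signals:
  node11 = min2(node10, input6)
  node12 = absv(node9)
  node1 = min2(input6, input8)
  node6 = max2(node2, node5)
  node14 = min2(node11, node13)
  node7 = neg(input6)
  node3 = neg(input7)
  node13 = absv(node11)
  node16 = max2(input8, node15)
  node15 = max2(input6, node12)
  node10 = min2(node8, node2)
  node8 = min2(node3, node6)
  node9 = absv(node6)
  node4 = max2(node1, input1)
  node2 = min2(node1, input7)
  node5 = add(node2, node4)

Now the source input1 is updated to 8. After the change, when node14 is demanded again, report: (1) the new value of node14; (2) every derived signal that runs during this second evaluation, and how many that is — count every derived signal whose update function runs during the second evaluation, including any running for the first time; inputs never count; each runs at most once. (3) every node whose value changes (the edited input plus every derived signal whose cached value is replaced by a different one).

Demanding node14 again yields -2.
4 derived signals run: node4, node5, node6, node8.
The nodes whose values change: input1, node4, node5, node6.
Note the absorption at node8: it re-runs yet its value is the same, leaving the output's value untouched.

First demand of the output computes:
  node1 = min2(5, 2) = 2
  node2 = min2(2, -2) = -2
  node3 = neg(-2) = 2
  node4 = max2(2, 9) = 9
  node5 = add(-2, 9) = 7
  node6 = max2(-2, 7) = 7
  node8 = min2(2, 7) = 2
  node10 = min2(2, -2) = -2
  node11 = min2(-2, 5) = -2
  node13 = absv(-2) = 2
  node14 = min2(-2, 2) = -2

After the edit, cleaning proceeds:
  node4: a read changed (input1 9->8) — executes, giving 8.
  node5: a read changed (node4 9->8) — executes, giving 6.
  node6: a read changed (node5 7->6) — executes, giving 6.
  node8: a read changed (node6 7->6) — executes, giving 2 — identical to its old value.
  node10: dirty, but its reads are unchanged (node8 unchanged, node2 unchanged); cached -2 stands.
  node11: dirty, but its reads are unchanged (node10 unchanged, input6 unchanged); cached -2 stands.
  node13: dirty, but its reads are unchanged (node11 unchanged); cached 2 stands.
  node14: dirty, but its reads are unchanged (node11 unchanged, node13 unchanged); cached -2 stands.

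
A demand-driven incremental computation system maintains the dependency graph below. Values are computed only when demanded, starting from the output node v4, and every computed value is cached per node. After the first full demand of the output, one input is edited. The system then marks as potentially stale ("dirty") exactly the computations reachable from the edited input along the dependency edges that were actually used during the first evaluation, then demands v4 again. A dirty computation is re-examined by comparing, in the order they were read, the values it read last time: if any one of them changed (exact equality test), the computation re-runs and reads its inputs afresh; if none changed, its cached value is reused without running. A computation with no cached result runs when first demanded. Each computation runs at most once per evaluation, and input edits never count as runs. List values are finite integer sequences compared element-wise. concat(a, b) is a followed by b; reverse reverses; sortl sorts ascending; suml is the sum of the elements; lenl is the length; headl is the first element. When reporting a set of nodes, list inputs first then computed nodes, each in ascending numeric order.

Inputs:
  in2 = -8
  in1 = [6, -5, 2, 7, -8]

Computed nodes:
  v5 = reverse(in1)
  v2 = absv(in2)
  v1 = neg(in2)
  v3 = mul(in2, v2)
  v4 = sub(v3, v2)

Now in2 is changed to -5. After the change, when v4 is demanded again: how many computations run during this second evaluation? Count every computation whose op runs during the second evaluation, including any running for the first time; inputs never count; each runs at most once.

First evaluation (everything demanded from the output):
  v2 = absv(-8) = 8
  v3 = mul(-8, 8) = -64
  v4 = sub(-64, 8) = -72

Propagation after the edit:
  v2: runs — in2 -8->-5; result 5.
  v3: runs — in2 -8->-5; v2 8->5; result -25.
  v4: runs — v3 -64->-25; v2 8->5; result -30.

Computations that run: v2, v3, v4 — 3 in total.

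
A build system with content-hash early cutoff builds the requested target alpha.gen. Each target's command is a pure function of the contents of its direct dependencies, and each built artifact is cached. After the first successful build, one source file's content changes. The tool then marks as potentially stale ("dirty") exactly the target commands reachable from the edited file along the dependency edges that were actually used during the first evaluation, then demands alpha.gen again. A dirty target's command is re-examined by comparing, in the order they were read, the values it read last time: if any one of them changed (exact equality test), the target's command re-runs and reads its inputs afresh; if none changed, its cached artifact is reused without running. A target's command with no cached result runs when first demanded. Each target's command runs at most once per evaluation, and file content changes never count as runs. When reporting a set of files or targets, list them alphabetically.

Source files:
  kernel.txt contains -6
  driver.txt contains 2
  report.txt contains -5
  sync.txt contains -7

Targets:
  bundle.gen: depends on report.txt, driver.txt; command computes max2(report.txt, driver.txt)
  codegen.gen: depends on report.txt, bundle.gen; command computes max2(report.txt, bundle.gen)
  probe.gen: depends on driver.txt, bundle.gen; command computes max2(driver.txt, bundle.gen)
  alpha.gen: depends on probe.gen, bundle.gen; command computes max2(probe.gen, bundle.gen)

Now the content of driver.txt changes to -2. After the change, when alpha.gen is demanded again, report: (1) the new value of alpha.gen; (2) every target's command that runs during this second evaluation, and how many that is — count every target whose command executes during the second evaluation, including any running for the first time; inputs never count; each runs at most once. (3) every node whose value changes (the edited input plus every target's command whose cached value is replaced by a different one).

First evaluation (everything demanded from the output):
  bundle.gen = max2(-5, 2) = 2
  probe.gen = max2(2, 2) = 2
  alpha.gen = max2(2, 2) = 2

Propagation after the edit:
  bundle.gen: runs — driver.txt 2->-2; result -2.
  probe.gen: runs — driver.txt 2->-2; bundle.gen 2->-2; result -2.
  alpha.gen: runs — probe.gen 2->-2; bundle.gen 2->-2; result -2.

New value of alpha.gen: -2.
Target commands that run: alpha.gen, bundle.gen, probe.gen — 3 in total.
Values that change: alpha.gen, bundle.gen, driver.txt, probe.gen.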